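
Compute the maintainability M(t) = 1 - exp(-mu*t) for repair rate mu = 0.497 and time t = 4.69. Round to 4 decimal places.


mu = 0.497, t = 4.69
mu * t = 0.497 * 4.69 = 2.3309
exp(-2.3309) = 0.0972
M(t) = 1 - 0.0972
M(t) = 0.9028

0.9028


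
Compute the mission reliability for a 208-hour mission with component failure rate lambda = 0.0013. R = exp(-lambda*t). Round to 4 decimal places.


lambda = 0.0013
mission_time = 208
lambda * t = 0.0013 * 208 = 0.2704
R = exp(-0.2704)
R = 0.7631

0.7631


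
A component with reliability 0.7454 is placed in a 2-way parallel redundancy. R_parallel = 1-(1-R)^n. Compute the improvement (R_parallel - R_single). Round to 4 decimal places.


R_single = 0.7454, n = 2
1 - R_single = 0.2546
(1 - R_single)^n = 0.2546^2 = 0.0648
R_parallel = 1 - 0.0648 = 0.9352
Improvement = 0.9352 - 0.7454
Improvement = 0.1898

0.1898


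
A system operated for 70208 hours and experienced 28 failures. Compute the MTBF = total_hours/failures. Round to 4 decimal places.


total_hours = 70208
failures = 28
MTBF = 70208 / 28
MTBF = 2507.4286

2507.4286


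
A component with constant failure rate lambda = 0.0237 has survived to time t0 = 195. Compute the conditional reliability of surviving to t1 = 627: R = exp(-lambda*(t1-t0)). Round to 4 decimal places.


lambda = 0.0237
t0 = 195, t1 = 627
t1 - t0 = 432
lambda * (t1-t0) = 0.0237 * 432 = 10.2384
R = exp(-10.2384)
R = 0.0

0.0


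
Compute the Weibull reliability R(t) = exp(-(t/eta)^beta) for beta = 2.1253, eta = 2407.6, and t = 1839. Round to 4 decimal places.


beta = 2.1253, eta = 2407.6, t = 1839
t/eta = 1839 / 2407.6 = 0.7638
(t/eta)^beta = 0.7638^2.1253 = 0.5641
R(t) = exp(-0.5641)
R(t) = 0.5689

0.5689


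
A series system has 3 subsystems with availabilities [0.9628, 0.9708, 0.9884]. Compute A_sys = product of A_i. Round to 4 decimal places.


Subsystems: [0.9628, 0.9708, 0.9884]
After subsystem 1 (A=0.9628): product = 0.9628
After subsystem 2 (A=0.9708): product = 0.9347
After subsystem 3 (A=0.9884): product = 0.9238
A_sys = 0.9238

0.9238


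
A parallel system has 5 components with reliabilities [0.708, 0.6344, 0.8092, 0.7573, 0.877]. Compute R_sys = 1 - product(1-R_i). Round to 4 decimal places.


Components: [0.708, 0.6344, 0.8092, 0.7573, 0.877]
(1 - 0.708) = 0.292, running product = 0.292
(1 - 0.6344) = 0.3656, running product = 0.1068
(1 - 0.8092) = 0.1908, running product = 0.0204
(1 - 0.7573) = 0.2427, running product = 0.0049
(1 - 0.877) = 0.123, running product = 0.0006
Product of (1-R_i) = 0.0006
R_sys = 1 - 0.0006 = 0.9994

0.9994


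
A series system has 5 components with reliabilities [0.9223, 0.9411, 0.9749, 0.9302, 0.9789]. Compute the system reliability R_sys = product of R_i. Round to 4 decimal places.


Components: [0.9223, 0.9411, 0.9749, 0.9302, 0.9789]
After component 1 (R=0.9223): product = 0.9223
After component 2 (R=0.9411): product = 0.868
After component 3 (R=0.9749): product = 0.8462
After component 4 (R=0.9302): product = 0.7871
After component 5 (R=0.9789): product = 0.7705
R_sys = 0.7705

0.7705


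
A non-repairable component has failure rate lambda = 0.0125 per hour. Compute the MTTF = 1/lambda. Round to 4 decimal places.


lambda = 0.0125
MTTF = 1 / 0.0125
MTTF = 80.0

80.0


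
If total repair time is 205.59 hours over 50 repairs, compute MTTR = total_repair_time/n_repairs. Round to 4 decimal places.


total_repair_time = 205.59
n_repairs = 50
MTTR = 205.59 / 50
MTTR = 4.1118

4.1118


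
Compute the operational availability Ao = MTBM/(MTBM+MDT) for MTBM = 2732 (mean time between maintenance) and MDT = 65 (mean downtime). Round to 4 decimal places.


MTBM = 2732
MDT = 65
MTBM + MDT = 2797
Ao = 2732 / 2797
Ao = 0.9768

0.9768


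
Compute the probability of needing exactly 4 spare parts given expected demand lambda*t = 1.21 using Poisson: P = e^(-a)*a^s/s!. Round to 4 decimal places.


a = 1.21, s = 4
e^(-a) = e^(-1.21) = 0.2982
a^s = 1.21^4 = 2.1436
s! = 24
P = 0.2982 * 2.1436 / 24
P = 0.0266

0.0266


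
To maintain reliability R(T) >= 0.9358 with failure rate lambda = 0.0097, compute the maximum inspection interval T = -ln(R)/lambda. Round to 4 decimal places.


R_target = 0.9358
lambda = 0.0097
-ln(0.9358) = 0.0664
T = 0.0664 / 0.0097
T = 6.8406

6.8406


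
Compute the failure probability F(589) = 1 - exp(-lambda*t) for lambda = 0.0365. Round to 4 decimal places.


lambda = 0.0365, t = 589
lambda * t = 21.4985
exp(-21.4985) = 0.0
F(t) = 1 - 0.0
F(t) = 1.0

1.0


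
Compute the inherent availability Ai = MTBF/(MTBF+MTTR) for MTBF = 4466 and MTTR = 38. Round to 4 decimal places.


MTBF = 4466
MTTR = 38
MTBF + MTTR = 4504
Ai = 4466 / 4504
Ai = 0.9916

0.9916


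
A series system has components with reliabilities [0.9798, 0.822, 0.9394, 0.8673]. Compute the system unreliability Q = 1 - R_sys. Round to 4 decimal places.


Components: [0.9798, 0.822, 0.9394, 0.8673]
After component 1: product = 0.9798
After component 2: product = 0.8054
After component 3: product = 0.7566
After component 4: product = 0.6562
R_sys = 0.6562
Q = 1 - 0.6562 = 0.3438

0.3438


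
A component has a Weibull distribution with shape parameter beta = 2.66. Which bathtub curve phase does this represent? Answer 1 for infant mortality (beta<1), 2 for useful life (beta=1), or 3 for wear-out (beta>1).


beta = 2.66
Compare beta to 1:
beta < 1 => infant mortality (phase 1)
beta = 1 => useful life (phase 2)
beta > 1 => wear-out (phase 3)
Since beta = 2.66, this is wear-out (increasing failure rate)
Phase = 3

3


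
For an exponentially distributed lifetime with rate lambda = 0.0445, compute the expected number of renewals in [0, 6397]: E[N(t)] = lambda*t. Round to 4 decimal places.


lambda = 0.0445
t = 6397
E[N(t)] = lambda * t
E[N(t)] = 0.0445 * 6397
E[N(t)] = 284.6665

284.6665


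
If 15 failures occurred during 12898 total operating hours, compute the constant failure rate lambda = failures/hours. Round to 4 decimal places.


failures = 15
total_hours = 12898
lambda = 15 / 12898
lambda = 0.0012

0.0012


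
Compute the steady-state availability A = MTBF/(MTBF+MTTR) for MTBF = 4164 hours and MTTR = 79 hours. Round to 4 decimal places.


MTBF = 4164
MTTR = 79
MTBF + MTTR = 4243
A = 4164 / 4243
A = 0.9814

0.9814


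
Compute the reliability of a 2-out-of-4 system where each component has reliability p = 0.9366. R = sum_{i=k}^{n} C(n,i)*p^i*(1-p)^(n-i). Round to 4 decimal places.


k = 2, n = 4, p = 0.9366
i=2: C(4,2)=6 * 0.9366^2 * 0.0634^2 = 0.0212
i=3: C(4,3)=4 * 0.9366^3 * 0.0634^1 = 0.2084
i=4: C(4,4)=1 * 0.9366^4 * 0.0634^0 = 0.7695
R = sum of terms = 0.999

0.999


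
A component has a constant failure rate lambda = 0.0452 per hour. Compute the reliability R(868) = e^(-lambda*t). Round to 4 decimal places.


lambda = 0.0452
t = 868
lambda * t = 39.2336
R(t) = e^(-39.2336)
R(t) = 0.0

0.0


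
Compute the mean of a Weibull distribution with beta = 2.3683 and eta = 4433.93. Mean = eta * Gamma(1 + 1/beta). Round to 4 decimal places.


beta = 2.3683, eta = 4433.93
1/beta = 0.4222
1 + 1/beta = 1.4222
Gamma(1.4222) = 0.8863
Mean = 4433.93 * 0.8863
Mean = 3929.6873

3929.6873


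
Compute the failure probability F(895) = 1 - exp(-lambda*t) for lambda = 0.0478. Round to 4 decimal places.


lambda = 0.0478, t = 895
lambda * t = 42.781
exp(-42.781) = 0.0
F(t) = 1 - 0.0
F(t) = 1.0

1.0


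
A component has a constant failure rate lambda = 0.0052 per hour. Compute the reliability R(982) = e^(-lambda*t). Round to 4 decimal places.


lambda = 0.0052
t = 982
lambda * t = 5.1064
R(t) = e^(-5.1064)
R(t) = 0.0061

0.0061


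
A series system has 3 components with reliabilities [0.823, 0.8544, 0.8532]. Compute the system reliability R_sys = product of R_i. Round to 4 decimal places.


Components: [0.823, 0.8544, 0.8532]
After component 1 (R=0.823): product = 0.823
After component 2 (R=0.8544): product = 0.7032
After component 3 (R=0.8532): product = 0.5999
R_sys = 0.5999

0.5999


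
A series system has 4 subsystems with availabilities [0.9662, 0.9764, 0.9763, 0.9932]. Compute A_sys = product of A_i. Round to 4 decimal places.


Subsystems: [0.9662, 0.9764, 0.9763, 0.9932]
After subsystem 1 (A=0.9662): product = 0.9662
After subsystem 2 (A=0.9764): product = 0.9434
After subsystem 3 (A=0.9763): product = 0.921
After subsystem 4 (A=0.9932): product = 0.9148
A_sys = 0.9148

0.9148


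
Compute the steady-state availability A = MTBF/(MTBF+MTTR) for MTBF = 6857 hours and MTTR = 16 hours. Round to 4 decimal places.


MTBF = 6857
MTTR = 16
MTBF + MTTR = 6873
A = 6857 / 6873
A = 0.9977

0.9977


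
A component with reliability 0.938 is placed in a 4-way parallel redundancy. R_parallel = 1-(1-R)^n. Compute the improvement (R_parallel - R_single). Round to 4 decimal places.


R_single = 0.938, n = 4
1 - R_single = 0.062
(1 - R_single)^n = 0.062^4 = 0.0
R_parallel = 1 - 0.0 = 1.0
Improvement = 1.0 - 0.938
Improvement = 0.062

0.062


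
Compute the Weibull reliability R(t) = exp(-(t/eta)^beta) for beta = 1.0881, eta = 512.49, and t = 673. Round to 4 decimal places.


beta = 1.0881, eta = 512.49, t = 673
t/eta = 673 / 512.49 = 1.3132
(t/eta)^beta = 1.3132^1.0881 = 1.3451
R(t) = exp(-1.3451)
R(t) = 0.2605

0.2605


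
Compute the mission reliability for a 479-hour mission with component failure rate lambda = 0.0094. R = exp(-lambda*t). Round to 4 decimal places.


lambda = 0.0094
mission_time = 479
lambda * t = 0.0094 * 479 = 4.5026
R = exp(-4.5026)
R = 0.0111

0.0111


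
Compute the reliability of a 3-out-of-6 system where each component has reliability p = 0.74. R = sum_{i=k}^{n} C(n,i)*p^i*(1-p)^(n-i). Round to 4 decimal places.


k = 3, n = 6, p = 0.74
i=3: C(6,3)=20 * 0.74^3 * 0.26^3 = 0.1424
i=4: C(6,4)=15 * 0.74^4 * 0.26^2 = 0.3041
i=5: C(6,5)=6 * 0.74^5 * 0.26^1 = 0.3462
i=6: C(6,6)=1 * 0.74^6 * 0.26^0 = 0.1642
R = sum of terms = 0.9569

0.9569


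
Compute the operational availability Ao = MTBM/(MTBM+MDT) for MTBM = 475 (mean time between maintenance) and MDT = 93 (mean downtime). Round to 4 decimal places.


MTBM = 475
MDT = 93
MTBM + MDT = 568
Ao = 475 / 568
Ao = 0.8363

0.8363


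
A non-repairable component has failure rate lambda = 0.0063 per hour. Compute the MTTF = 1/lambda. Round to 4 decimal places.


lambda = 0.0063
MTTF = 1 / 0.0063
MTTF = 158.7302

158.7302


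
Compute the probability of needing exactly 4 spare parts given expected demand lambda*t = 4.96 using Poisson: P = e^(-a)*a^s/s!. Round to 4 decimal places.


a = 4.96, s = 4
e^(-a) = e^(-4.96) = 0.007
a^s = 4.96^4 = 605.2387
s! = 24
P = 0.007 * 605.2387 / 24
P = 0.1769

0.1769


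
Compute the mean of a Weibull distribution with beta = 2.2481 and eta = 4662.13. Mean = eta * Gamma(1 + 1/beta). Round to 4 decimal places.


beta = 2.2481, eta = 4662.13
1/beta = 0.4448
1 + 1/beta = 1.4448
Gamma(1.4448) = 0.8857
Mean = 4662.13 * 0.8857
Mean = 4129.3648

4129.3648


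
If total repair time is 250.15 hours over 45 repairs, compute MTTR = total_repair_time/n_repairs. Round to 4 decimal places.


total_repair_time = 250.15
n_repairs = 45
MTTR = 250.15 / 45
MTTR = 5.5589

5.5589


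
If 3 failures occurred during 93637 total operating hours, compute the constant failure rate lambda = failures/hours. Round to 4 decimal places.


failures = 3
total_hours = 93637
lambda = 3 / 93637
lambda = 0.0

0.0


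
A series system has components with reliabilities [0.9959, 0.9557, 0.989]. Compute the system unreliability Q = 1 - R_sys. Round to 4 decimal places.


Components: [0.9959, 0.9557, 0.989]
After component 1: product = 0.9959
After component 2: product = 0.9518
After component 3: product = 0.9413
R_sys = 0.9413
Q = 1 - 0.9413 = 0.0587

0.0587


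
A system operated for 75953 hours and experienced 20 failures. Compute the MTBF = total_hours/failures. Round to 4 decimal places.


total_hours = 75953
failures = 20
MTBF = 75953 / 20
MTBF = 3797.65

3797.65


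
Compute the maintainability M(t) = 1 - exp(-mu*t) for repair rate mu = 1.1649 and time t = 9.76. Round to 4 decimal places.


mu = 1.1649, t = 9.76
mu * t = 1.1649 * 9.76 = 11.3694
exp(-11.3694) = 0.0
M(t) = 1 - 0.0
M(t) = 1.0

1.0


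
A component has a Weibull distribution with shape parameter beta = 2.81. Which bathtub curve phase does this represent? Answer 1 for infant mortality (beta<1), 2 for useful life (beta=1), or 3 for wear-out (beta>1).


beta = 2.81
Compare beta to 1:
beta < 1 => infant mortality (phase 1)
beta = 1 => useful life (phase 2)
beta > 1 => wear-out (phase 3)
Since beta = 2.81, this is wear-out (increasing failure rate)
Phase = 3

3


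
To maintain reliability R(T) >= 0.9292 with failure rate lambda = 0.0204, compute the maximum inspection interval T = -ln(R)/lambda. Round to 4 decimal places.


R_target = 0.9292
lambda = 0.0204
-ln(0.9292) = 0.0734
T = 0.0734 / 0.0204
T = 3.5996

3.5996


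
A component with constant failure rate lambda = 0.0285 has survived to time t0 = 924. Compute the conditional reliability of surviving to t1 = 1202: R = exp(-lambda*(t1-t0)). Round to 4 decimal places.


lambda = 0.0285
t0 = 924, t1 = 1202
t1 - t0 = 278
lambda * (t1-t0) = 0.0285 * 278 = 7.923
R = exp(-7.923)
R = 0.0004

0.0004


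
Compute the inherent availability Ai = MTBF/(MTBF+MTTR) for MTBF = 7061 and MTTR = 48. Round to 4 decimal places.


MTBF = 7061
MTTR = 48
MTBF + MTTR = 7109
Ai = 7061 / 7109
Ai = 0.9932

0.9932


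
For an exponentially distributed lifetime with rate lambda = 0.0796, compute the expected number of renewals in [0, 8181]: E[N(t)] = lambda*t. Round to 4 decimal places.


lambda = 0.0796
t = 8181
E[N(t)] = lambda * t
E[N(t)] = 0.0796 * 8181
E[N(t)] = 651.2076

651.2076


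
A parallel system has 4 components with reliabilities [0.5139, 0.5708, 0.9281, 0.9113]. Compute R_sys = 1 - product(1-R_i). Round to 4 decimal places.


Components: [0.5139, 0.5708, 0.9281, 0.9113]
(1 - 0.5139) = 0.4861, running product = 0.4861
(1 - 0.5708) = 0.4292, running product = 0.2086
(1 - 0.9281) = 0.0719, running product = 0.015
(1 - 0.9113) = 0.0887, running product = 0.0013
Product of (1-R_i) = 0.0013
R_sys = 1 - 0.0013 = 0.9987

0.9987


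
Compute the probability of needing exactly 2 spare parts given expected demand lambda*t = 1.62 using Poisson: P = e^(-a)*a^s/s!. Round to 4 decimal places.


a = 1.62, s = 2
e^(-a) = e^(-1.62) = 0.1979
a^s = 1.62^2 = 2.6244
s! = 2
P = 0.1979 * 2.6244 / 2
P = 0.2597

0.2597


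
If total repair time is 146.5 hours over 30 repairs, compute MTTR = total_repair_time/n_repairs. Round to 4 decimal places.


total_repair_time = 146.5
n_repairs = 30
MTTR = 146.5 / 30
MTTR = 4.8833

4.8833


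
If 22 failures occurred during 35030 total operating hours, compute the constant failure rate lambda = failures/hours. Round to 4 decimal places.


failures = 22
total_hours = 35030
lambda = 22 / 35030
lambda = 0.0006

0.0006


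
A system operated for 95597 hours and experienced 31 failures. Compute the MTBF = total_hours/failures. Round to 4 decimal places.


total_hours = 95597
failures = 31
MTBF = 95597 / 31
MTBF = 3083.7742

3083.7742


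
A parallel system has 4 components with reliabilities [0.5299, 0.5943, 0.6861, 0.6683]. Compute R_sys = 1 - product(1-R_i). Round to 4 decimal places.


Components: [0.5299, 0.5943, 0.6861, 0.6683]
(1 - 0.5299) = 0.4701, running product = 0.4701
(1 - 0.5943) = 0.4057, running product = 0.1907
(1 - 0.6861) = 0.3139, running product = 0.0599
(1 - 0.6683) = 0.3317, running product = 0.0199
Product of (1-R_i) = 0.0199
R_sys = 1 - 0.0199 = 0.9801

0.9801


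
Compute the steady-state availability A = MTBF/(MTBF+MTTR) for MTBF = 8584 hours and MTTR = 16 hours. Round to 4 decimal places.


MTBF = 8584
MTTR = 16
MTBF + MTTR = 8600
A = 8584 / 8600
A = 0.9981

0.9981


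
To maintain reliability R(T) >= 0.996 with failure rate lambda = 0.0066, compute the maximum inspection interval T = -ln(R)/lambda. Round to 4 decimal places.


R_target = 0.996
lambda = 0.0066
-ln(0.996) = 0.004
T = 0.004 / 0.0066
T = 0.6073

0.6073


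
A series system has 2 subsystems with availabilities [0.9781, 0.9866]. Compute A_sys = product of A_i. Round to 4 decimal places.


Subsystems: [0.9781, 0.9866]
After subsystem 1 (A=0.9781): product = 0.9781
After subsystem 2 (A=0.9866): product = 0.965
A_sys = 0.965

0.965


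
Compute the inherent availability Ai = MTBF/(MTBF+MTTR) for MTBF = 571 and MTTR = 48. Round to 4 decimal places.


MTBF = 571
MTTR = 48
MTBF + MTTR = 619
Ai = 571 / 619
Ai = 0.9225

0.9225


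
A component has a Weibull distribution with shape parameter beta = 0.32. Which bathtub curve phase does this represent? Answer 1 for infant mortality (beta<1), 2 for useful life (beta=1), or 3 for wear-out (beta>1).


beta = 0.32
Compare beta to 1:
beta < 1 => infant mortality (phase 1)
beta = 1 => useful life (phase 2)
beta > 1 => wear-out (phase 3)
Since beta = 0.32, this is infant mortality (decreasing failure rate)
Phase = 1

1


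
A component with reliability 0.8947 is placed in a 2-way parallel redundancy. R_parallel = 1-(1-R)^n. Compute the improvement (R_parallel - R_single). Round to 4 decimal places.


R_single = 0.8947, n = 2
1 - R_single = 0.1053
(1 - R_single)^n = 0.1053^2 = 0.0111
R_parallel = 1 - 0.0111 = 0.9889
Improvement = 0.9889 - 0.8947
Improvement = 0.0942

0.0942


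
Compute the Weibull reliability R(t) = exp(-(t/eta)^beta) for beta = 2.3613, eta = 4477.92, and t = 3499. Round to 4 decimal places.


beta = 2.3613, eta = 4477.92, t = 3499
t/eta = 3499 / 4477.92 = 0.7814
(t/eta)^beta = 0.7814^2.3613 = 0.5585
R(t) = exp(-0.5585)
R(t) = 0.5721

0.5721


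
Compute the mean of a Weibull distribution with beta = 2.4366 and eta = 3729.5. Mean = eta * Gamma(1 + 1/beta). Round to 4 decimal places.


beta = 2.4366, eta = 3729.5
1/beta = 0.4104
1 + 1/beta = 1.4104
Gamma(1.4104) = 0.8867
Mean = 3729.5 * 0.8867
Mean = 3307.12

3307.12


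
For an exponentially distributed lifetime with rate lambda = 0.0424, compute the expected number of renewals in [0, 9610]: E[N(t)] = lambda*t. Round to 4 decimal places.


lambda = 0.0424
t = 9610
E[N(t)] = lambda * t
E[N(t)] = 0.0424 * 9610
E[N(t)] = 407.464

407.464


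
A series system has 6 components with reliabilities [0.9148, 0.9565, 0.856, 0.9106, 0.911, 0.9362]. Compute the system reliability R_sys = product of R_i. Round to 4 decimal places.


Components: [0.9148, 0.9565, 0.856, 0.9106, 0.911, 0.9362]
After component 1 (R=0.9148): product = 0.9148
After component 2 (R=0.9565): product = 0.875
After component 3 (R=0.856): product = 0.749
After component 4 (R=0.9106): product = 0.682
After component 5 (R=0.911): product = 0.6213
After component 6 (R=0.9362): product = 0.5817
R_sys = 0.5817

0.5817


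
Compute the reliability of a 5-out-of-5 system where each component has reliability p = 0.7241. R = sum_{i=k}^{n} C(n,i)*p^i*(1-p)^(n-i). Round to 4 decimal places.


k = 5, n = 5, p = 0.7241
i=5: C(5,5)=1 * 0.7241^5 * 0.2759^0 = 0.1991
R = sum of terms = 0.1991

0.1991


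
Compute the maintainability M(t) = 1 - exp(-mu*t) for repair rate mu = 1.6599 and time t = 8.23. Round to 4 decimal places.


mu = 1.6599, t = 8.23
mu * t = 1.6599 * 8.23 = 13.661
exp(-13.661) = 0.0
M(t) = 1 - 0.0
M(t) = 1.0

1.0


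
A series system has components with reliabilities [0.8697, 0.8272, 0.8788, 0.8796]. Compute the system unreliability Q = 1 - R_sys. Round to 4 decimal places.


Components: [0.8697, 0.8272, 0.8788, 0.8796]
After component 1: product = 0.8697
After component 2: product = 0.7194
After component 3: product = 0.6322
After component 4: product = 0.5561
R_sys = 0.5561
Q = 1 - 0.5561 = 0.4439

0.4439


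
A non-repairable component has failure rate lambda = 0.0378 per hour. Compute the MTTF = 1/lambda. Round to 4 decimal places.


lambda = 0.0378
MTTF = 1 / 0.0378
MTTF = 26.455

26.455


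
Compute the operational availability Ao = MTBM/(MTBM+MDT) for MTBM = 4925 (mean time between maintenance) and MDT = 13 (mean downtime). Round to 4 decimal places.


MTBM = 4925
MDT = 13
MTBM + MDT = 4938
Ao = 4925 / 4938
Ao = 0.9974

0.9974


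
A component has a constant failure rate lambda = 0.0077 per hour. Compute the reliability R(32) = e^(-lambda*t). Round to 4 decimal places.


lambda = 0.0077
t = 32
lambda * t = 0.2464
R(t) = e^(-0.2464)
R(t) = 0.7816

0.7816


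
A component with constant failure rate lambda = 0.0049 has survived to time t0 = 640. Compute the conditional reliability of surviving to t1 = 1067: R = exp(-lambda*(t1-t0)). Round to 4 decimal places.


lambda = 0.0049
t0 = 640, t1 = 1067
t1 - t0 = 427
lambda * (t1-t0) = 0.0049 * 427 = 2.0923
R = exp(-2.0923)
R = 0.1234

0.1234


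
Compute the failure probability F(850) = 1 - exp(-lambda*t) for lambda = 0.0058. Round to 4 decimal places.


lambda = 0.0058, t = 850
lambda * t = 4.93
exp(-4.93) = 0.0072
F(t) = 1 - 0.0072
F(t) = 0.9928

0.9928


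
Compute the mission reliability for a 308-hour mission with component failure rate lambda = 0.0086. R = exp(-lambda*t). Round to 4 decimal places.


lambda = 0.0086
mission_time = 308
lambda * t = 0.0086 * 308 = 2.6488
R = exp(-2.6488)
R = 0.0707

0.0707


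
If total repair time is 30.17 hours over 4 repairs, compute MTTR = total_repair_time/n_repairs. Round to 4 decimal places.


total_repair_time = 30.17
n_repairs = 4
MTTR = 30.17 / 4
MTTR = 7.5425

7.5425


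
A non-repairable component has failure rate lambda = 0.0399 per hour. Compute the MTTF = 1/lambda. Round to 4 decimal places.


lambda = 0.0399
MTTF = 1 / 0.0399
MTTF = 25.0627

25.0627


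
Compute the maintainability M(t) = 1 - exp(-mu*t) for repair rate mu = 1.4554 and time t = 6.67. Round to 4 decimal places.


mu = 1.4554, t = 6.67
mu * t = 1.4554 * 6.67 = 9.7075
exp(-9.7075) = 0.0001
M(t) = 1 - 0.0001
M(t) = 0.9999

0.9999


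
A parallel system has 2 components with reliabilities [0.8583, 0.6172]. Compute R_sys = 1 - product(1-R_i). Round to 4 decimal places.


Components: [0.8583, 0.6172]
(1 - 0.8583) = 0.1417, running product = 0.1417
(1 - 0.6172) = 0.3828, running product = 0.0542
Product of (1-R_i) = 0.0542
R_sys = 1 - 0.0542 = 0.9458

0.9458


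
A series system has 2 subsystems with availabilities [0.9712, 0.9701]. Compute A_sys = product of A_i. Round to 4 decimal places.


Subsystems: [0.9712, 0.9701]
After subsystem 1 (A=0.9712): product = 0.9712
After subsystem 2 (A=0.9701): product = 0.9422
A_sys = 0.9422

0.9422


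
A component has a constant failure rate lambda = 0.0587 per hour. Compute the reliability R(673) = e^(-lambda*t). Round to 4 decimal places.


lambda = 0.0587
t = 673
lambda * t = 39.5051
R(t) = e^(-39.5051)
R(t) = 0.0

0.0


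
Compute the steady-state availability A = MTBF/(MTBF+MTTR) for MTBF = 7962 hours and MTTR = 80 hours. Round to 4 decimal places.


MTBF = 7962
MTTR = 80
MTBF + MTTR = 8042
A = 7962 / 8042
A = 0.9901

0.9901


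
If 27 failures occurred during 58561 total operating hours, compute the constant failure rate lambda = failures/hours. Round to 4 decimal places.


failures = 27
total_hours = 58561
lambda = 27 / 58561
lambda = 0.0005

0.0005


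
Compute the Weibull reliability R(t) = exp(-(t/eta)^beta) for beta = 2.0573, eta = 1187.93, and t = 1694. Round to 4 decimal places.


beta = 2.0573, eta = 1187.93, t = 1694
t/eta = 1694 / 1187.93 = 1.426
(t/eta)^beta = 1.426^2.0573 = 2.0753
R(t) = exp(-2.0753)
R(t) = 0.1255

0.1255


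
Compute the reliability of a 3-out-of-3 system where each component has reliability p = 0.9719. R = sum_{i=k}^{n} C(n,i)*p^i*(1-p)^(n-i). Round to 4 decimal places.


k = 3, n = 3, p = 0.9719
i=3: C(3,3)=1 * 0.9719^3 * 0.0281^0 = 0.918
R = sum of terms = 0.918

0.918


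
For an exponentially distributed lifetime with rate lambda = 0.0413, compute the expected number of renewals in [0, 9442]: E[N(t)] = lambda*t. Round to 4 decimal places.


lambda = 0.0413
t = 9442
E[N(t)] = lambda * t
E[N(t)] = 0.0413 * 9442
E[N(t)] = 389.9546

389.9546


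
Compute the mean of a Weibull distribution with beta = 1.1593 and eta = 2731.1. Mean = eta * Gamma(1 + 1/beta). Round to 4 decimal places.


beta = 1.1593, eta = 2731.1
1/beta = 0.8626
1 + 1/beta = 1.8626
Gamma(1.8626) = 0.9495
Mean = 2731.1 * 0.9495
Mean = 2593.1689

2593.1689


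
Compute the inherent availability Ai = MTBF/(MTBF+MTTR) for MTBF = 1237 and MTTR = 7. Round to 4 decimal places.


MTBF = 1237
MTTR = 7
MTBF + MTTR = 1244
Ai = 1237 / 1244
Ai = 0.9944

0.9944


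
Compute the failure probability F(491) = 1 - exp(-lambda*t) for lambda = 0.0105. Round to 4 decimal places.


lambda = 0.0105, t = 491
lambda * t = 5.1555
exp(-5.1555) = 0.0058
F(t) = 1 - 0.0058
F(t) = 0.9942

0.9942


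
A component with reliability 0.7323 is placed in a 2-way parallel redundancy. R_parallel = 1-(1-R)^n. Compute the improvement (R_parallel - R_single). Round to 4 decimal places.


R_single = 0.7323, n = 2
1 - R_single = 0.2677
(1 - R_single)^n = 0.2677^2 = 0.0717
R_parallel = 1 - 0.0717 = 0.9283
Improvement = 0.9283 - 0.7323
Improvement = 0.196

0.196


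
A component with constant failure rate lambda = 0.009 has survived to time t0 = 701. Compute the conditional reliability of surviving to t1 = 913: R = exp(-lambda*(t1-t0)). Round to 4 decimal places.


lambda = 0.009
t0 = 701, t1 = 913
t1 - t0 = 212
lambda * (t1-t0) = 0.009 * 212 = 1.908
R = exp(-1.908)
R = 0.1484

0.1484


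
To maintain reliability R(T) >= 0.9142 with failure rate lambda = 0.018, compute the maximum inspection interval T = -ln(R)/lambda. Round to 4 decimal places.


R_target = 0.9142
lambda = 0.018
-ln(0.9142) = 0.0897
T = 0.0897 / 0.018
T = 4.9837

4.9837


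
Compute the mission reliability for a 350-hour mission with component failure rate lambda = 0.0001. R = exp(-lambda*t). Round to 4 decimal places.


lambda = 0.0001
mission_time = 350
lambda * t = 0.0001 * 350 = 0.035
R = exp(-0.035)
R = 0.9656

0.9656


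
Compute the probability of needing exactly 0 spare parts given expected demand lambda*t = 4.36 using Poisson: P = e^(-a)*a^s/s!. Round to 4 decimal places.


a = 4.36, s = 0
e^(-a) = e^(-4.36) = 0.0128
a^s = 4.36^0 = 1.0
s! = 1
P = 0.0128 * 1.0 / 1
P = 0.0128

0.0128


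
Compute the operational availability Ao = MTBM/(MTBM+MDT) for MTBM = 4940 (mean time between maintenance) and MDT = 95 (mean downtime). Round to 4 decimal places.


MTBM = 4940
MDT = 95
MTBM + MDT = 5035
Ao = 4940 / 5035
Ao = 0.9811

0.9811


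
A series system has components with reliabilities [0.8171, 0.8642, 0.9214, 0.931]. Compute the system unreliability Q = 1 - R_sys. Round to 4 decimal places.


Components: [0.8171, 0.8642, 0.9214, 0.931]
After component 1: product = 0.8171
After component 2: product = 0.7061
After component 3: product = 0.6506
After component 4: product = 0.6057
R_sys = 0.6057
Q = 1 - 0.6057 = 0.3943

0.3943


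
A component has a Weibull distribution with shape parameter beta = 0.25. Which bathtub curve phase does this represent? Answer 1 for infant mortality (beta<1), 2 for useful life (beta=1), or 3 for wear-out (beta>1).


beta = 0.25
Compare beta to 1:
beta < 1 => infant mortality (phase 1)
beta = 1 => useful life (phase 2)
beta > 1 => wear-out (phase 3)
Since beta = 0.25, this is infant mortality (decreasing failure rate)
Phase = 1

1


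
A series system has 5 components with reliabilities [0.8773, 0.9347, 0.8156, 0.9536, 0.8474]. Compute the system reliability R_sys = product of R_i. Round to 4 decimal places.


Components: [0.8773, 0.9347, 0.8156, 0.9536, 0.8474]
After component 1 (R=0.8773): product = 0.8773
After component 2 (R=0.9347): product = 0.82
After component 3 (R=0.8156): product = 0.6688
After component 4 (R=0.9536): product = 0.6378
After component 5 (R=0.8474): product = 0.5404
R_sys = 0.5404

0.5404


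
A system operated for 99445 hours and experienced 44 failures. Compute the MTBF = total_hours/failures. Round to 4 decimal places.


total_hours = 99445
failures = 44
MTBF = 99445 / 44
MTBF = 2260.1136

2260.1136


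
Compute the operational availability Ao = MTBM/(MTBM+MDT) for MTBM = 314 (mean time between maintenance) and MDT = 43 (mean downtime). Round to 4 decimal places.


MTBM = 314
MDT = 43
MTBM + MDT = 357
Ao = 314 / 357
Ao = 0.8796

0.8796


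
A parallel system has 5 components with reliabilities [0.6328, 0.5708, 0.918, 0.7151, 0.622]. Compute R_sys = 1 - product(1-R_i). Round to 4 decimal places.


Components: [0.6328, 0.5708, 0.918, 0.7151, 0.622]
(1 - 0.6328) = 0.3672, running product = 0.3672
(1 - 0.5708) = 0.4292, running product = 0.1576
(1 - 0.918) = 0.082, running product = 0.0129
(1 - 0.7151) = 0.2849, running product = 0.0037
(1 - 0.622) = 0.378, running product = 0.0014
Product of (1-R_i) = 0.0014
R_sys = 1 - 0.0014 = 0.9986

0.9986


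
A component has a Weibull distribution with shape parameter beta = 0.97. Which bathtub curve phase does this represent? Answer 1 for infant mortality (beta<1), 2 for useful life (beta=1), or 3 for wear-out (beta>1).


beta = 0.97
Compare beta to 1:
beta < 1 => infant mortality (phase 1)
beta = 1 => useful life (phase 2)
beta > 1 => wear-out (phase 3)
Since beta = 0.97, this is infant mortality (decreasing failure rate)
Phase = 1

1


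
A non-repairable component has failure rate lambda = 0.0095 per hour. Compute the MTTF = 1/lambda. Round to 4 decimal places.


lambda = 0.0095
MTTF = 1 / 0.0095
MTTF = 105.2632

105.2632


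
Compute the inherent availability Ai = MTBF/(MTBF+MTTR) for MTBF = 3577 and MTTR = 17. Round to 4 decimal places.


MTBF = 3577
MTTR = 17
MTBF + MTTR = 3594
Ai = 3577 / 3594
Ai = 0.9953

0.9953


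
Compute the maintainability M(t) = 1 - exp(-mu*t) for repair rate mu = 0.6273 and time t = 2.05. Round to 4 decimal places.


mu = 0.6273, t = 2.05
mu * t = 0.6273 * 2.05 = 1.286
exp(-1.286) = 0.2764
M(t) = 1 - 0.2764
M(t) = 0.7236

0.7236


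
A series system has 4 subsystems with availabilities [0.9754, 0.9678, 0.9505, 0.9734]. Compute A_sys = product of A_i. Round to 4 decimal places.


Subsystems: [0.9754, 0.9678, 0.9505, 0.9734]
After subsystem 1 (A=0.9754): product = 0.9754
After subsystem 2 (A=0.9678): product = 0.944
After subsystem 3 (A=0.9505): product = 0.8973
After subsystem 4 (A=0.9734): product = 0.8734
A_sys = 0.8734

0.8734


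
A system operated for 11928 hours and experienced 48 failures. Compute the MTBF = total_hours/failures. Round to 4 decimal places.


total_hours = 11928
failures = 48
MTBF = 11928 / 48
MTBF = 248.5

248.5


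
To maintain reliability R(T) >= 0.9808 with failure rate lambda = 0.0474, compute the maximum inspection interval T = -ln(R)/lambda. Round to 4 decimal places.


R_target = 0.9808
lambda = 0.0474
-ln(0.9808) = 0.0194
T = 0.0194 / 0.0474
T = 0.409

0.409


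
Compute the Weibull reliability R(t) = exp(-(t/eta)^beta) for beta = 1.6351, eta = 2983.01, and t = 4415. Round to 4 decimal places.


beta = 1.6351, eta = 2983.01, t = 4415
t/eta = 4415 / 2983.01 = 1.48
(t/eta)^beta = 1.48^1.6351 = 1.8985
R(t) = exp(-1.8985)
R(t) = 0.1498

0.1498


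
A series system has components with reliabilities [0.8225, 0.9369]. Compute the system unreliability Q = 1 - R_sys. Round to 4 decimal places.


Components: [0.8225, 0.9369]
After component 1: product = 0.8225
After component 2: product = 0.7706
R_sys = 0.7706
Q = 1 - 0.7706 = 0.2294

0.2294


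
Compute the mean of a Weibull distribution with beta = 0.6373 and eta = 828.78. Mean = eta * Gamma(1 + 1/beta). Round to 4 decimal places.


beta = 0.6373, eta = 828.78
1/beta = 1.5691
1 + 1/beta = 2.5691
Gamma(2.5691) = 1.3972
Mean = 828.78 * 1.3972
Mean = 1157.9404

1157.9404


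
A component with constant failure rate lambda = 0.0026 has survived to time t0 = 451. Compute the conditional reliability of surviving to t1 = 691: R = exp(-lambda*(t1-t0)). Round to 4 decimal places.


lambda = 0.0026
t0 = 451, t1 = 691
t1 - t0 = 240
lambda * (t1-t0) = 0.0026 * 240 = 0.624
R = exp(-0.624)
R = 0.5358

0.5358


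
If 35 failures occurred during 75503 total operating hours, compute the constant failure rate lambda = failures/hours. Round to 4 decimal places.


failures = 35
total_hours = 75503
lambda = 35 / 75503
lambda = 0.0005

0.0005


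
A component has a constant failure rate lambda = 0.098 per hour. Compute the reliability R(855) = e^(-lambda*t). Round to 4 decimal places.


lambda = 0.098
t = 855
lambda * t = 83.79
R(t) = e^(-83.79)
R(t) = 0.0

0.0


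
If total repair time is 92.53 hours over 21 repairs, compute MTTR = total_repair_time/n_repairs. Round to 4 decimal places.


total_repair_time = 92.53
n_repairs = 21
MTTR = 92.53 / 21
MTTR = 4.4062

4.4062


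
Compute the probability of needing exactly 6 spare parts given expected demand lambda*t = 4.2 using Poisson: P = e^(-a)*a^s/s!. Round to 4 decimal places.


a = 4.2, s = 6
e^(-a) = e^(-4.2) = 0.015
a^s = 4.2^6 = 5489.0317
s! = 720
P = 0.015 * 5489.0317 / 720
P = 0.1143

0.1143


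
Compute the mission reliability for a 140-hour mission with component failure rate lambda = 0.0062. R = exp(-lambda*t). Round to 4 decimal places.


lambda = 0.0062
mission_time = 140
lambda * t = 0.0062 * 140 = 0.868
R = exp(-0.868)
R = 0.4198

0.4198


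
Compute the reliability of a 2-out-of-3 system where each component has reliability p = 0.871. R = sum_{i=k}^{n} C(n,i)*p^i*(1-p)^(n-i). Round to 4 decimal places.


k = 2, n = 3, p = 0.871
i=2: C(3,2)=3 * 0.871^2 * 0.129^1 = 0.2936
i=3: C(3,3)=1 * 0.871^3 * 0.129^0 = 0.6608
R = sum of terms = 0.9544

0.9544


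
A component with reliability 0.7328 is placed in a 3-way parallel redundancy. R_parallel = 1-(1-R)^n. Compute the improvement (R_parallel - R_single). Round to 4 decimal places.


R_single = 0.7328, n = 3
1 - R_single = 0.2672
(1 - R_single)^n = 0.2672^3 = 0.0191
R_parallel = 1 - 0.0191 = 0.9809
Improvement = 0.9809 - 0.7328
Improvement = 0.2481

0.2481


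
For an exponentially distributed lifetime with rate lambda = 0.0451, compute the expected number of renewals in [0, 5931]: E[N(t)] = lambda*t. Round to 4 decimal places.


lambda = 0.0451
t = 5931
E[N(t)] = lambda * t
E[N(t)] = 0.0451 * 5931
E[N(t)] = 267.4881

267.4881


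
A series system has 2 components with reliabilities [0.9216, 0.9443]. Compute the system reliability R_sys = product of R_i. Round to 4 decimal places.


Components: [0.9216, 0.9443]
After component 1 (R=0.9216): product = 0.9216
After component 2 (R=0.9443): product = 0.8703
R_sys = 0.8703

0.8703


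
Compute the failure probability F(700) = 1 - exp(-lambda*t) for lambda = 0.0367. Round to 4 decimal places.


lambda = 0.0367, t = 700
lambda * t = 25.69
exp(-25.69) = 0.0
F(t) = 1 - 0.0
F(t) = 1.0

1.0


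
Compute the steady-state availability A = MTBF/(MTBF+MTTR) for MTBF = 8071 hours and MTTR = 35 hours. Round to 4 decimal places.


MTBF = 8071
MTTR = 35
MTBF + MTTR = 8106
A = 8071 / 8106
A = 0.9957

0.9957


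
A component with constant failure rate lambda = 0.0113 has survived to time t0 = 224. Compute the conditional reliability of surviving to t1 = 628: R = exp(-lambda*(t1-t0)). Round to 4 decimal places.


lambda = 0.0113
t0 = 224, t1 = 628
t1 - t0 = 404
lambda * (t1-t0) = 0.0113 * 404 = 4.5652
R = exp(-4.5652)
R = 0.0104

0.0104


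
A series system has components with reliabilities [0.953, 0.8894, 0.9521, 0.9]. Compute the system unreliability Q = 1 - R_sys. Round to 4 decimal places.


Components: [0.953, 0.8894, 0.9521, 0.9]
After component 1: product = 0.953
After component 2: product = 0.8476
After component 3: product = 0.807
After component 4: product = 0.7263
R_sys = 0.7263
Q = 1 - 0.7263 = 0.2737

0.2737


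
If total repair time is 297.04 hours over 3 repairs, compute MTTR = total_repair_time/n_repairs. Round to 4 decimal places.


total_repair_time = 297.04
n_repairs = 3
MTTR = 297.04 / 3
MTTR = 99.0133

99.0133


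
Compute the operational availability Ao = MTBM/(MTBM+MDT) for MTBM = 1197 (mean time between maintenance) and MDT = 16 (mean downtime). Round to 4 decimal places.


MTBM = 1197
MDT = 16
MTBM + MDT = 1213
Ao = 1197 / 1213
Ao = 0.9868

0.9868


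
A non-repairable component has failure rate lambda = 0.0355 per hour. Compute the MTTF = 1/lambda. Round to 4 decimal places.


lambda = 0.0355
MTTF = 1 / 0.0355
MTTF = 28.169

28.169


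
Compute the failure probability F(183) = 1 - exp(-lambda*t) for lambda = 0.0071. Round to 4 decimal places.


lambda = 0.0071, t = 183
lambda * t = 1.2993
exp(-1.2993) = 0.2727
F(t) = 1 - 0.2727
F(t) = 0.7273

0.7273


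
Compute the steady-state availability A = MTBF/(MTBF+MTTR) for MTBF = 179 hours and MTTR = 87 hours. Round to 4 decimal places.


MTBF = 179
MTTR = 87
MTBF + MTTR = 266
A = 179 / 266
A = 0.6729

0.6729


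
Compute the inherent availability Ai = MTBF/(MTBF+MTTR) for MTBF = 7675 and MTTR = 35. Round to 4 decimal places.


MTBF = 7675
MTTR = 35
MTBF + MTTR = 7710
Ai = 7675 / 7710
Ai = 0.9955

0.9955


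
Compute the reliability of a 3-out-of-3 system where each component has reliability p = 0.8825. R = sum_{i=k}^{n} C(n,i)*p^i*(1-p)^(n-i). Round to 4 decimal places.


k = 3, n = 3, p = 0.8825
i=3: C(3,3)=1 * 0.8825^3 * 0.1175^0 = 0.6873
R = sum of terms = 0.6873

0.6873


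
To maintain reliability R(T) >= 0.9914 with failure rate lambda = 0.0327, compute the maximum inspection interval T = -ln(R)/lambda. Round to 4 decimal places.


R_target = 0.9914
lambda = 0.0327
-ln(0.9914) = 0.0086
T = 0.0086 / 0.0327
T = 0.2641

0.2641


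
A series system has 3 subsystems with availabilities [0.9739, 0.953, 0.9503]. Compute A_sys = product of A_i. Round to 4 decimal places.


Subsystems: [0.9739, 0.953, 0.9503]
After subsystem 1 (A=0.9739): product = 0.9739
After subsystem 2 (A=0.953): product = 0.9281
After subsystem 3 (A=0.9503): product = 0.882
A_sys = 0.882

0.882


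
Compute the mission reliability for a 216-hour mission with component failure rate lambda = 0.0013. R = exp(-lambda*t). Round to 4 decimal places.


lambda = 0.0013
mission_time = 216
lambda * t = 0.0013 * 216 = 0.2808
R = exp(-0.2808)
R = 0.7552

0.7552


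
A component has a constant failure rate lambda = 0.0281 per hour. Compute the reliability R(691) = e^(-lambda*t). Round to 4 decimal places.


lambda = 0.0281
t = 691
lambda * t = 19.4171
R(t) = e^(-19.4171)
R(t) = 0.0

0.0


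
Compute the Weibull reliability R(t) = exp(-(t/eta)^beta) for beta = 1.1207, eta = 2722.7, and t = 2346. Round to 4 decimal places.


beta = 1.1207, eta = 2722.7, t = 2346
t/eta = 2346 / 2722.7 = 0.8616
(t/eta)^beta = 0.8616^1.1207 = 0.8463
R(t) = exp(-0.8463)
R(t) = 0.429

0.429


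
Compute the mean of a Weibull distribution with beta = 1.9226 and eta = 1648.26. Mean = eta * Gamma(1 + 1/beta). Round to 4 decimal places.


beta = 1.9226, eta = 1648.26
1/beta = 0.5201
1 + 1/beta = 1.5201
Gamma(1.5201) = 0.887
Mean = 1648.26 * 0.887
Mean = 1462.0809

1462.0809


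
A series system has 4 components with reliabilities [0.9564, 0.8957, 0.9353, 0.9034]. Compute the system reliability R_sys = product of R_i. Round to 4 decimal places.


Components: [0.9564, 0.8957, 0.9353, 0.9034]
After component 1 (R=0.9564): product = 0.9564
After component 2 (R=0.8957): product = 0.8566
After component 3 (R=0.9353): product = 0.8012
After component 4 (R=0.9034): product = 0.7238
R_sys = 0.7238

0.7238


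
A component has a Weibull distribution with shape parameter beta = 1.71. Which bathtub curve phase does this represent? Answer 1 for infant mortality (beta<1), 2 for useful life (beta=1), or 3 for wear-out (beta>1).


beta = 1.71
Compare beta to 1:
beta < 1 => infant mortality (phase 1)
beta = 1 => useful life (phase 2)
beta > 1 => wear-out (phase 3)
Since beta = 1.71, this is wear-out (increasing failure rate)
Phase = 3

3
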